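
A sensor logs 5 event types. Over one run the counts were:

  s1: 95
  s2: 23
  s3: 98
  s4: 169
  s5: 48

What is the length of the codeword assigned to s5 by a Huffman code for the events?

4

Repeatedly merge the two smallest:
merge s2(23) and s5(48): 71
merge 71 and s1(95): 166
merge s3(98) and 166: 264
merge s4(169) and 264: 433
The subtree containing s5 is merged 4 times, so code length = 4.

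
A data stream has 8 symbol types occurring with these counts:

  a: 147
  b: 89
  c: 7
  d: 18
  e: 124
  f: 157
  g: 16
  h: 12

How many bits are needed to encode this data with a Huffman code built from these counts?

Greedily combine the two least-frequent nodes:
c(7) + h(12) → 19
g(16) + d(18) → 34
19 + 34 → 53
53 + b(89) → 142
e(124) + 142 → 266
a(147) + f(157) → 304
266 + 304 → 570
Total encoded bits = sum of merged weights = 19 + 34 + 53 + 142 + 266 + 304 + 570 = 1388.

1388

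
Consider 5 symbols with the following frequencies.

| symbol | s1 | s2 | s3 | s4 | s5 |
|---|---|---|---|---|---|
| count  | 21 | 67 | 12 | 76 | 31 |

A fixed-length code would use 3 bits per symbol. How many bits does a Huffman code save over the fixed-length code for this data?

186

Fixed-length: 3 bits × 207 symbols = 621 bits.
Huffman merges:
merge s3(12) and s1(21): 33
merge s5(31) and 33: 64
merge 64 and s2(67): 131
merge s4(76) and 131: 207
Huffman total = 33 + 64 + 131 + 207 = 435 bits.
Saving = 621 − 435 = 186 bits.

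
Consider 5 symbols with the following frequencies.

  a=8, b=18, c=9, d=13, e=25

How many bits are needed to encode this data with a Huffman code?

Build the Huffman tree bottom-up:
merge a(8) and c(9): 17
merge d(13) and 17: 30
merge b(18) and e(25): 43
merge 30 and 43: 73
Total encoded bits = sum of merged weights = 17 + 30 + 43 + 73 = 163.

163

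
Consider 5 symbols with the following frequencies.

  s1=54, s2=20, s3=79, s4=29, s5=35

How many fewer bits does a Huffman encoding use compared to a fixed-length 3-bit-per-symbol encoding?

168

Fixed-length: 3 bits × 217 symbols = 651 bits.
Huffman merges:
s2(20) + s4(29) → 49
s5(35) + 49 → 84
s1(54) + s3(79) → 133
84 + 133 → 217
Huffman total = 49 + 84 + 133 + 217 = 483 bits.
Saving = 651 − 483 = 168 bits.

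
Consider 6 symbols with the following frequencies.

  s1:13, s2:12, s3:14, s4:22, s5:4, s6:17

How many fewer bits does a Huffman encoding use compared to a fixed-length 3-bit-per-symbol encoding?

Fixed-length: 3 bits × 82 symbols = 246 bits.
Huffman merges:
combine s5(4), s2(12) → 16
combine s1(13), s3(14) → 27
combine 16, s6(17) → 33
combine s4(22), 27 → 49
combine 33, 49 → 82
Huffman total = 16 + 27 + 33 + 49 + 82 = 207 bits.
Saving = 246 − 207 = 39 bits.

39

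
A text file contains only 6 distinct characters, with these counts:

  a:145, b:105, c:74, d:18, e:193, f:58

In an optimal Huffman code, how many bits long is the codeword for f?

Repeatedly merge the two smallest:
merge d(18) and f(58): 76
merge c(74) and 76: 150
merge b(105) and a(145): 250
merge 150 and e(193): 343
merge 250 and 343: 593
The subtree containing f is merged 4 times, so code length = 4.

4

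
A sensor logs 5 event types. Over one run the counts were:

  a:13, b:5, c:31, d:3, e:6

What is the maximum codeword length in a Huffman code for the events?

4

Merge the two lowest-weight nodes at each step:
d(3) + b(5) → 8
e(6) + 8 → 14
a(13) + 14 → 27
27 + c(31) → 58
Maximum depth reached is 4.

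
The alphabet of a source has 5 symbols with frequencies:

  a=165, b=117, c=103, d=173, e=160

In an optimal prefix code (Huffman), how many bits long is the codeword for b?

3

Repeatedly merge the two smallest:
c(103) + b(117) → 220
e(160) + a(165) → 325
d(173) + 220 → 393
325 + 393 → 718
b's leaf is at depth 3, giving a 3-bit codeword.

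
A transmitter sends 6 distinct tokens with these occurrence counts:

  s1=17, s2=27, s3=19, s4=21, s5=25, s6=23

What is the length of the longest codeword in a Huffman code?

3

Merge the two lowest-weight nodes at each step:
merge s1(17) and s3(19): 36
merge s4(21) and s6(23): 44
merge s5(25) and s2(27): 52
merge 36 and 44: 80
merge 52 and 80: 132
Maximum depth reached is 3.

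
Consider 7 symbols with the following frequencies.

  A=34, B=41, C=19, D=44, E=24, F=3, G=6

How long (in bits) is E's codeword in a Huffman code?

3

Huffman merges, smallest pair first:
combine F(3), G(6) → 9
combine 9, C(19) → 28
combine E(24), 28 → 52
combine A(34), B(41) → 75
combine D(44), 52 → 96
combine 75, 96 → 171
E sits 3 levels below the root, so its codeword is 3 bits.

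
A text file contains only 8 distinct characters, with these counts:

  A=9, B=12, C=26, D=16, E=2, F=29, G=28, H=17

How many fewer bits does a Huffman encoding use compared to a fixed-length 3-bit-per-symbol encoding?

Fixed-length: 3 bits × 139 symbols = 417 bits.
Huffman merges:
merge E(2) and A(9): 11
merge 11 and B(12): 23
merge D(16) and H(17): 33
merge 23 and C(26): 49
merge G(28) and F(29): 57
merge 33 and 49: 82
merge 57 and 82: 139
Huffman total = 11 + 23 + 33 + 49 + 57 + 82 + 139 = 394 bits.
Saving = 417 − 394 = 23 bits.

23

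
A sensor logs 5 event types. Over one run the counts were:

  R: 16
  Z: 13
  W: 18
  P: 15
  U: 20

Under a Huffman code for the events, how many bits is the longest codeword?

Merge the two lowest-weight nodes at each step:
Z(13) + P(15) → 28
R(16) + W(18) → 34
U(20) + 28 → 48
34 + 48 → 82
Maximum depth reached is 3.

3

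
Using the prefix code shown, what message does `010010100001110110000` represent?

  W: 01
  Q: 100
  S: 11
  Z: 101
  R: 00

Read left to right; each codeword is recognised as soon as it completes (prefix code):
  01→W | 00→R | 101→Z | 00→R | 00→R | 11→S | 101→Z | 100→Q | 00→R
Decoded message: WRZRRSZQR

WRZRRSZQR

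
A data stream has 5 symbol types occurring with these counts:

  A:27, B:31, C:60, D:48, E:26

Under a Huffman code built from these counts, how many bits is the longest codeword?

3

Merge the two lowest-weight nodes at each step:
E(26) + A(27) → 53
B(31) + D(48) → 79
53 + C(60) → 113
79 + 113 → 192
The rarest symbols sit at the bottom; the longest codeword is 3 bits.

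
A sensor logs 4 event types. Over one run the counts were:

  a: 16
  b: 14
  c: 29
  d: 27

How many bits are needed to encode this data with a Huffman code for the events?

Greedily combine the two least-frequent nodes:
b(14) + a(16) → 30
d(27) + c(29) → 56
30 + 56 → 86
The encoded length is the sum of every internal node's weight: 30 + 56 + 86 = 172 bits.

172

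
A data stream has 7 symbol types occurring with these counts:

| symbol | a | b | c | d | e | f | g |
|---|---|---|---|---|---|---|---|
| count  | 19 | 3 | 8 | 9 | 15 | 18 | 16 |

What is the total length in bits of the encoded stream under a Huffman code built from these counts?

238

Merge the two smallest weights repeatedly:
merge b(3) and c(8): 11
merge d(9) and 11: 20
merge e(15) and g(16): 31
merge f(18) and a(19): 37
merge 20 and 31: 51
merge 37 and 51: 88
The encoded length is the sum of every internal node's weight: 11 + 20 + 31 + 37 + 51 + 88 = 238 bits.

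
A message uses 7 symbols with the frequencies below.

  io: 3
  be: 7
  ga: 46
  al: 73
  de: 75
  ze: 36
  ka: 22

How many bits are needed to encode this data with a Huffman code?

634

Greedily combine the two least-frequent nodes:
io(3) + be(7) → 10
10 + ka(22) → 32
32 + ze(36) → 68
ga(46) + 68 → 114
al(73) + de(75) → 148
114 + 148 → 262
The encoded length is the sum of every internal node's weight: 10 + 32 + 68 + 114 + 148 + 262 = 634 bits.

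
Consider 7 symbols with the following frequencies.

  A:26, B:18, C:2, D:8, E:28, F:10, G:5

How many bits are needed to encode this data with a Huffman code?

Build the Huffman tree bottom-up:
C(2) + G(5) → 7
7 + D(8) → 15
F(10) + 15 → 25
B(18) + 25 → 43
A(26) + E(28) → 54
43 + 54 → 97
The encoded length is the sum of every internal node's weight: 7 + 15 + 25 + 43 + 54 + 97 = 241 bits.

241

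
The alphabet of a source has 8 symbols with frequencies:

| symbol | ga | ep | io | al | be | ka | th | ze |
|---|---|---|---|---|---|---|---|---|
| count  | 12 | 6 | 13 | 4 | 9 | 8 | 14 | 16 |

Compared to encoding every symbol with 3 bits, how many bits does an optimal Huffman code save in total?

Fixed-length: 3 bits × 82 symbols = 246 bits.
Huffman merges:
combine al(4), ep(6) → 10
combine ka(8), be(9) → 17
combine 10, ga(12) → 22
combine io(13), th(14) → 27
combine ze(16), 17 → 33
combine 22, 27 → 49
combine 33, 49 → 82
Huffman total = 10 + 17 + 22 + 27 + 33 + 49 + 82 = 240 bits.
Saving = 246 − 240 = 6 bits.

6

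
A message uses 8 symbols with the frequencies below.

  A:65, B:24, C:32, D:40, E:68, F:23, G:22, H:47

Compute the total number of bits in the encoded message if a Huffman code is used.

931

Merge the two smallest weights repeatedly:
G(22) + F(23) → 45
B(24) + C(32) → 56
D(40) + 45 → 85
H(47) + 56 → 103
A(65) + E(68) → 133
85 + 103 → 188
133 + 188 → 321
Each symbol's bit-cost is frequency × depth; summing gives 931 bits (equivalently 45 + 56 + 85 + 103 + 133 + 188 + 321).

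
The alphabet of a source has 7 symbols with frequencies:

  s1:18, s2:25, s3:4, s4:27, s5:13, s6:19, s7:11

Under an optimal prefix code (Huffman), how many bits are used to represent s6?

Build the tree from the bottom:
s3(4) + s7(11) → 15
s5(13) + 15 → 28
s1(18) + s6(19) → 37
s2(25) + s4(27) → 52
28 + 37 → 65
52 + 65 → 117
s6 sits 3 levels below the root, so its codeword is 3 bits.

3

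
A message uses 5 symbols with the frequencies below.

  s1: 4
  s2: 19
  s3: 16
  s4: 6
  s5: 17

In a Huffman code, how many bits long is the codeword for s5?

Huffman merges, smallest pair first:
combine s1(4), s4(6) → 10
combine 10, s3(16) → 26
combine s5(17), s2(19) → 36
combine 26, 36 → 62
s5's leaf is at depth 2, giving a 2-bit codeword.

2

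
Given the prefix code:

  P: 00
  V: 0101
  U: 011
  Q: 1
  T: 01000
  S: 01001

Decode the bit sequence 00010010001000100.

PSPTQP

Read left to right; each codeword is recognised as soon as it completes (prefix code):
  00→P | 01001→S | 00→P | 01000→T | 1→Q | 00→P
Decoded message: PSPTQP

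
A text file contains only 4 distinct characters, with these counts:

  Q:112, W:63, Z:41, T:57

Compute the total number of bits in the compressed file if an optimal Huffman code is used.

532

Build the Huffman tree bottom-up:
combine Z(41), T(57) → 98
combine W(63), 98 → 161
combine Q(112), 161 → 273
Each symbol's bit-cost is frequency × depth; summing gives 532 bits (equivalently 98 + 161 + 273).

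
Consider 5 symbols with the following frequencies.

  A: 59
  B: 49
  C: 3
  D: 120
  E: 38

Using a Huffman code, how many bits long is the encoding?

549

Build the Huffman tree bottom-up:
merge C(3) and E(38): 41
merge 41 and B(49): 90
merge A(59) and 90: 149
merge D(120) and 149: 269
Total encoded bits = sum of merged weights = 41 + 90 + 149 + 269 = 549.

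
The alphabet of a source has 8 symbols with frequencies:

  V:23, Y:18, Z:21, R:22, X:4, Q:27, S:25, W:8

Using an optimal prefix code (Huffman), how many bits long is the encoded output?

Merge the two smallest weights repeatedly:
X(4) + W(8) → 12
12 + Y(18) → 30
Z(21) + R(22) → 43
V(23) + S(25) → 48
Q(27) + 30 → 57
43 + 48 → 91
57 + 91 → 148
The encoded length is the sum of every internal node's weight: 12 + 30 + 43 + 48 + 57 + 91 + 148 = 429 bits.

429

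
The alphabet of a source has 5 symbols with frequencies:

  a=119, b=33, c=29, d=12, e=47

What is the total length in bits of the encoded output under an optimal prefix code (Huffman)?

476

Greedily combine the two least-frequent nodes:
combine d(12), c(29) → 41
combine b(33), 41 → 74
combine e(47), 74 → 121
combine a(119), 121 → 240
The encoded length is the sum of every internal node's weight: 41 + 74 + 121 + 240 = 476 bits.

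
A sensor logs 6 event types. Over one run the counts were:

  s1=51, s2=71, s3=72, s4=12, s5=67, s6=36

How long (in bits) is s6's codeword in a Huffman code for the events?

Build the tree from the bottom:
merge s4(12) and s6(36): 48
merge 48 and s1(51): 99
merge s5(67) and s2(71): 138
merge s3(72) and 99: 171
merge 138 and 171: 309
s6 sits 4 levels below the root, so its codeword is 4 bits.

4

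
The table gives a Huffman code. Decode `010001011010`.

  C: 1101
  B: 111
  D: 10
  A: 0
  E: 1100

Read left to right; each codeword is recognised as soon as it completes (prefix code):
  0→A | 10→D | 0→A | 0→A | 10→D | 1101→C | 0→A
Decoded message: ADAADCA

ADAADCA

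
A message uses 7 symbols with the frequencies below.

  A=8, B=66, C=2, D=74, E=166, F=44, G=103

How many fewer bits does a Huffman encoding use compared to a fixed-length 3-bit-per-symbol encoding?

279

Fixed-length: 3 bits × 463 symbols = 1389 bits.
Huffman merges:
C(2) + A(8) → 10
10 + F(44) → 54
54 + B(66) → 120
D(74) + G(103) → 177
120 + E(166) → 286
177 + 286 → 463
Huffman total = 10 + 54 + 120 + 177 + 286 + 463 = 1110 bits.
Saving = 1389 − 1110 = 279 bits.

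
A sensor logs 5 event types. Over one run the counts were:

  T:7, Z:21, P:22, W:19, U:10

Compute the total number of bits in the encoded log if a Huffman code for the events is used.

Build the Huffman tree bottom-up:
combine T(7), U(10) → 17
combine 17, W(19) → 36
combine Z(21), P(22) → 43
combine 36, 43 → 79
Each symbol's bit-cost is frequency × depth; summing gives 175 bits (equivalently 17 + 36 + 43 + 79).

175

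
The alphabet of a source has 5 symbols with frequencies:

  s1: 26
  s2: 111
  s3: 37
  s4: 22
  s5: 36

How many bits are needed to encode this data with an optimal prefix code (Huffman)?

474

Merge the two smallest weights repeatedly:
combine s4(22), s1(26) → 48
combine s5(36), s3(37) → 73
combine 48, 73 → 121
combine s2(111), 121 → 232
The encoded length is the sum of every internal node's weight: 48 + 73 + 121 + 232 = 474 bits.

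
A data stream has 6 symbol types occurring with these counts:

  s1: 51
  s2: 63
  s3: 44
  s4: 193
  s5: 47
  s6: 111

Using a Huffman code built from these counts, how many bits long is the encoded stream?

1223

Merge the two smallest weights repeatedly:
merge s3(44) and s5(47): 91
merge s1(51) and s2(63): 114
merge 91 and s6(111): 202
merge 114 and s4(193): 307
merge 202 and 307: 509
The encoded length is the sum of every internal node's weight: 91 + 114 + 202 + 307 + 509 = 1223 bits.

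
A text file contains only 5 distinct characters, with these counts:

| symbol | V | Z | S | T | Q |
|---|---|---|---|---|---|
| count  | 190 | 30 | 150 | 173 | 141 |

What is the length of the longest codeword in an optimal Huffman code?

3

Merge the two lowest-weight nodes at each step:
Z(30) + Q(141) → 171
S(150) + 171 → 321
T(173) + V(190) → 363
321 + 363 → 684
The rarest symbols sit at the bottom; the longest codeword is 3 bits.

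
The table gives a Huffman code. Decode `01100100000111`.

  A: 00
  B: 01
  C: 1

BCACAABCC

Read left to right; each codeword is recognised as soon as it completes (prefix code):
  01→B | 1→C | 00→A | 1→C | 00→A | 00→A | 01→B | 1→C | 1→C
Decoded message: BCACAABCC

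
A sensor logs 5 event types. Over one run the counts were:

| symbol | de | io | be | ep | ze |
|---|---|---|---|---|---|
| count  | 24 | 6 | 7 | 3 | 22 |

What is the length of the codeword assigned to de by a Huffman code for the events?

1

Repeatedly merge the two smallest:
ep(3) + io(6) → 9
be(7) + 9 → 16
16 + ze(22) → 38
de(24) + 38 → 62
de sits one level below the root: a 1-bit codeword.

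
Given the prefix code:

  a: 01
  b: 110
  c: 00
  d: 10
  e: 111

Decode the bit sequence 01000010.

Read left to right; each codeword is recognised as soon as it completes (prefix code):
  01→a | 00→c | 00→c | 10→d
Decoded message: accd

accd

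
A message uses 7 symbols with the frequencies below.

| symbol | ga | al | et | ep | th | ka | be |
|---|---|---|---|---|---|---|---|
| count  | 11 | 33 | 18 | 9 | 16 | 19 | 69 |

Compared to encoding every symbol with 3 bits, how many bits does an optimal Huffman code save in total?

84

Fixed-length: 3 bits × 175 symbols = 525 bits.
Huffman merges:
merge ep(9) and ga(11): 20
merge th(16) and et(18): 34
merge ka(19) and 20: 39
merge al(33) and 34: 67
merge 39 and 67: 106
merge be(69) and 106: 175
Huffman total = 20 + 34 + 39 + 67 + 106 + 175 = 441 bits.
Saving = 525 − 441 = 84 bits.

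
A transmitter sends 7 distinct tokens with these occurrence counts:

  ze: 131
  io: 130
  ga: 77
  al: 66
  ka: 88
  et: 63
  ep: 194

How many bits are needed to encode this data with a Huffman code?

2051

Build the Huffman tree bottom-up:
merge et(63) and al(66): 129
merge ga(77) and ka(88): 165
merge 129 and io(130): 259
merge ze(131) and 165: 296
merge ep(194) and 259: 453
merge 296 and 453: 749
Total encoded bits = sum of merged weights = 129 + 165 + 259 + 296 + 453 + 749 = 2051.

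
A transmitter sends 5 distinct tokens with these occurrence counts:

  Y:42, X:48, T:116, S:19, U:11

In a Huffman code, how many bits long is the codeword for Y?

Repeatedly merge the two smallest:
U(11) + S(19) → 30
30 + Y(42) → 72
X(48) + 72 → 120
T(116) + 120 → 236
Y's leaf is at depth 3, giving a 3-bit codeword.

3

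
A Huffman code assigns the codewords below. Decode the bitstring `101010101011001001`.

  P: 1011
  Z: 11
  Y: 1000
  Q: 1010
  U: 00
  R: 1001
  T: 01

Read left to right; each codeword is recognised as soon as it completes (prefix code):
  1010→Q | 1010→Q | 1011→P | 00→U | 1001→R
Decoded message: QQPUR

QQPUR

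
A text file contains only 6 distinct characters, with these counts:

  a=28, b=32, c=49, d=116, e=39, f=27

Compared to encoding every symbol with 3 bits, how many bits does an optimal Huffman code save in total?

Fixed-length: 3 bits × 291 symbols = 873 bits.
Huffman merges:
combine f(27), a(28) → 55
combine b(32), e(39) → 71
combine c(49), 55 → 104
combine 71, 104 → 175
combine d(116), 175 → 291
Huffman total = 55 + 71 + 104 + 175 + 291 = 696 bits.
Saving = 873 − 696 = 177 bits.

177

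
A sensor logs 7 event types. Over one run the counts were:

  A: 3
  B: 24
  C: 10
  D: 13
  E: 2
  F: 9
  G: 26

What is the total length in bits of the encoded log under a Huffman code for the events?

216

Greedily combine the two least-frequent nodes:
E(2) + A(3) → 5
5 + F(9) → 14
C(10) + D(13) → 23
14 + 23 → 37
B(24) + G(26) → 50
37 + 50 → 87
The encoded length is the sum of every internal node's weight: 5 + 14 + 23 + 37 + 50 + 87 = 216 bits.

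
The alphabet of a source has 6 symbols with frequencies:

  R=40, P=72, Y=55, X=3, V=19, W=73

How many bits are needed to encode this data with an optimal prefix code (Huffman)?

608

Greedily combine the two least-frequent nodes:
merge X(3) and V(19): 22
merge 22 and R(40): 62
merge Y(55) and 62: 117
merge P(72) and W(73): 145
merge 117 and 145: 262
Total encoded bits = sum of merged weights = 22 + 62 + 117 + 145 + 262 = 608.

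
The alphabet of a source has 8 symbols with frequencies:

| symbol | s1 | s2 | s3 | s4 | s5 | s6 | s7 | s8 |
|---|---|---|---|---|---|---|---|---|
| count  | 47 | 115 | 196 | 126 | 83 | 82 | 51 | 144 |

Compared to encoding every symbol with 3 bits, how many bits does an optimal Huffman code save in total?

98

Fixed-length: 3 bits × 844 symbols = 2532 bits.
Huffman merges:
merge s1(47) and s7(51): 98
merge s6(82) and s5(83): 165
merge 98 and s2(115): 213
merge s4(126) and s8(144): 270
merge 165 and s3(196): 361
merge 213 and 270: 483
merge 361 and 483: 844
Huffman total = 98 + 165 + 213 + 270 + 361 + 483 + 844 = 2434 bits.
Saving = 2532 − 2434 = 98 bits.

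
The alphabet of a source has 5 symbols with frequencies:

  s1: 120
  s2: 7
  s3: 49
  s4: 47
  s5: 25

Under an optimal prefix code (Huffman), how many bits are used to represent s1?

Build the tree from the bottom:
s2(7) + s5(25) → 32
32 + s4(47) → 79
s3(49) + 79 → 128
s1(120) + 128 → 248
s1 is a child of the root — depth 1, so its codeword is a single bit.

1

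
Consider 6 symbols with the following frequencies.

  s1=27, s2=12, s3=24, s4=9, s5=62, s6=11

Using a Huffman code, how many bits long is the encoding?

Greedily combine the two least-frequent nodes:
merge s4(9) and s6(11): 20
merge s2(12) and 20: 32
merge s3(24) and s1(27): 51
merge 32 and 51: 83
merge s5(62) and 83: 145
Total encoded bits = sum of merged weights = 20 + 32 + 51 + 83 + 145 = 331.

331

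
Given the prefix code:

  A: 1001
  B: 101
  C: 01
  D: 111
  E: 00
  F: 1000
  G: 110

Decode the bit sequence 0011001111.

EGCD

Read left to right; each codeword is recognised as soon as it completes (prefix code):
  00→E | 110→G | 01→C | 111→D
Decoded message: EGCD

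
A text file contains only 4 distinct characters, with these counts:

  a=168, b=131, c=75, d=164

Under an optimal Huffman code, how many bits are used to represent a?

2

Repeatedly merge the two smallest:
combine c(75), b(131) → 206
combine d(164), a(168) → 332
combine 206, 332 → 538
The subtree containing a is merged 2 times, so code length = 2.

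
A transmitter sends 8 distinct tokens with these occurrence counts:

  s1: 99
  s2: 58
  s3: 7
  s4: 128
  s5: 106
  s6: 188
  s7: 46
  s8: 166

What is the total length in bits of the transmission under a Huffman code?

Build the Huffman tree bottom-up:
combine s3(7), s7(46) → 53
combine 53, s2(58) → 111
combine s1(99), s5(106) → 205
combine 111, s4(128) → 239
combine s8(166), s6(188) → 354
combine 205, 239 → 444
combine 354, 444 → 798
Total encoded bits = sum of merged weights = 53 + 111 + 205 + 239 + 354 + 444 + 798 = 2204.

2204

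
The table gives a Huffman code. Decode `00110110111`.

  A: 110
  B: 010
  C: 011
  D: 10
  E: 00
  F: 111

Read left to right; each codeword is recognised as soon as it completes (prefix code):
  00→E | 110→A | 110→A | 111→F
Decoded message: EAAF

EAAF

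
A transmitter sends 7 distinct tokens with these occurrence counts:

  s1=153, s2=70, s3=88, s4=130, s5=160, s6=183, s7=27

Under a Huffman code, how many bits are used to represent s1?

Huffman merges, smallest pair first:
combine s7(27), s2(70) → 97
combine s3(88), 97 → 185
combine s4(130), s1(153) → 283
combine s5(160), s6(183) → 343
combine 185, 283 → 468
combine 343, 468 → 811
s1's leaf is at depth 3, giving a 3-bit codeword.

3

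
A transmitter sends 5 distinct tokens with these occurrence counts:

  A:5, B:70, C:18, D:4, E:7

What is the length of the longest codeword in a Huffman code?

Merge the two lowest-weight nodes at each step:
merge D(4) and A(5): 9
merge E(7) and 9: 16
merge 16 and C(18): 34
merge 34 and B(70): 104
Maximum depth reached is 4.

4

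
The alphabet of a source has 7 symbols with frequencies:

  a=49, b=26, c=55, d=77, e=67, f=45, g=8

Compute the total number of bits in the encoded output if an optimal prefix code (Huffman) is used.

Merge the two smallest weights repeatedly:
g(8) + b(26) → 34
34 + f(45) → 79
a(49) + c(55) → 104
e(67) + d(77) → 144
79 + 104 → 183
144 + 183 → 327
Each symbol's bit-cost is frequency × depth; summing gives 871 bits (equivalently 34 + 79 + 104 + 144 + 183 + 327).

871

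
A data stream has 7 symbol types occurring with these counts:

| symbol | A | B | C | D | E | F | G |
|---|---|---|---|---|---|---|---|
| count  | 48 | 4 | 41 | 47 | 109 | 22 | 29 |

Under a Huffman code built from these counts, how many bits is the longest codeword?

Merge the two lowest-weight nodes at each step:
merge B(4) and F(22): 26
merge 26 and G(29): 55
merge C(41) and D(47): 88
merge A(48) and 55: 103
merge 88 and 103: 191
merge E(109) and 191: 300
Maximum depth reached is 5.

5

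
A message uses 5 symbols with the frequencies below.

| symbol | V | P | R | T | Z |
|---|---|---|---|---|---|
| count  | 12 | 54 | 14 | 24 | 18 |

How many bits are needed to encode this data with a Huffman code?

258

Build the Huffman tree bottom-up:
V(12) + R(14) → 26
Z(18) + T(24) → 42
26 + 42 → 68
P(54) + 68 → 122
Each symbol's bit-cost is frequency × depth; summing gives 258 bits (equivalently 26 + 42 + 68 + 122).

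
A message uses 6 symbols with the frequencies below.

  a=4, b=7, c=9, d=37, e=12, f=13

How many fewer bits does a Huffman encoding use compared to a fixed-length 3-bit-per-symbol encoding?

Fixed-length: 3 bits × 82 symbols = 246 bits.
Huffman merges:
combine a(4), b(7) → 11
combine c(9), 11 → 20
combine e(12), f(13) → 25
combine 20, 25 → 45
combine d(37), 45 → 82
Huffman total = 11 + 20 + 25 + 45 + 82 = 183 bits.
Saving = 246 − 183 = 63 bits.

63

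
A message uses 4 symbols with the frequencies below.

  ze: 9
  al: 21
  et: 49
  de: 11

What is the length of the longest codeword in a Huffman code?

Merge the two lowest-weight nodes at each step:
ze(9) + de(11) → 20
20 + al(21) → 41
41 + et(49) → 90
The rarest symbols sit at the bottom; the longest codeword is 3 bits.

3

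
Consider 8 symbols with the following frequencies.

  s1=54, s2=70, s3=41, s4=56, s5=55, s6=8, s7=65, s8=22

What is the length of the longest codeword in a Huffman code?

4

Merge the two lowest-weight nodes at each step:
s6(8) + s8(22) → 30
30 + s3(41) → 71
s1(54) + s5(55) → 109
s4(56) + s7(65) → 121
s2(70) + 71 → 141
109 + 121 → 230
141 + 230 → 371
The rarest symbols sit at the bottom; the longest codeword is 4 bits.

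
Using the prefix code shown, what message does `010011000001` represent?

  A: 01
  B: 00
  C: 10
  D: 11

ABDBBA

Read left to right; each codeword is recognised as soon as it completes (prefix code):
  01→A | 00→B | 11→D | 00→B | 00→B | 01→A
Decoded message: ABDBBA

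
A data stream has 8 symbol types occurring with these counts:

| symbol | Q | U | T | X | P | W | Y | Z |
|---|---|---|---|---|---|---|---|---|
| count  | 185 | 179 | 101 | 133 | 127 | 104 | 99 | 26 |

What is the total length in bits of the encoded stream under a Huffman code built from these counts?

Merge the two smallest weights repeatedly:
merge Z(26) and Y(99): 125
merge T(101) and W(104): 205
merge 125 and P(127): 252
merge X(133) and U(179): 312
merge Q(185) and 205: 390
merge 252 and 312: 564
merge 390 and 564: 954
Each symbol's bit-cost is frequency × depth; summing gives 2802 bits (equivalently 125 + 205 + 252 + 312 + 390 + 564 + 954).

2802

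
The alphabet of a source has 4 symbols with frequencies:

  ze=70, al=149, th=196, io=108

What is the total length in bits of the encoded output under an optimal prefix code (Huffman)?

Merge the two smallest weights repeatedly:
merge ze(70) and io(108): 178
merge al(149) and 178: 327
merge th(196) and 327: 523
The encoded length is the sum of every internal node's weight: 178 + 327 + 523 = 1028 bits.

1028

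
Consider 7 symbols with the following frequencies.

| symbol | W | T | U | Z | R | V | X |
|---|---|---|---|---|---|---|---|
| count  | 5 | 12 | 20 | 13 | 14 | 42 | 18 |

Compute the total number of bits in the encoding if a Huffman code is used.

Build the Huffman tree bottom-up:
combine W(5), T(12) → 17
combine Z(13), R(14) → 27
combine 17, X(18) → 35
combine U(20), 27 → 47
combine 35, V(42) → 77
combine 47, 77 → 124
Each symbol's bit-cost is frequency × depth; summing gives 327 bits (equivalently 17 + 27 + 35 + 47 + 77 + 124).

327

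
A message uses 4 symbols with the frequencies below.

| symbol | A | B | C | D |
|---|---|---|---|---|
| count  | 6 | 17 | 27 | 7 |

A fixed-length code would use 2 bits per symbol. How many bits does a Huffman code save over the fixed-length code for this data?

Fixed-length: 2 bits × 57 symbols = 114 bits.
Huffman merges:
merge A(6) and D(7): 13
merge 13 and B(17): 30
merge C(27) and 30: 57
Huffman total = 13 + 30 + 57 = 100 bits.
Saving = 114 − 100 = 14 bits.

14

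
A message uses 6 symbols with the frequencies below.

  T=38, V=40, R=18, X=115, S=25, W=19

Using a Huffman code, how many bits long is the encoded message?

Build the Huffman tree bottom-up:
merge R(18) and W(19): 37
merge S(25) and 37: 62
merge T(38) and V(40): 78
merge 62 and 78: 140
merge X(115) and 140: 255
The encoded length is the sum of every internal node's weight: 37 + 62 + 78 + 140 + 255 = 572 bits.

572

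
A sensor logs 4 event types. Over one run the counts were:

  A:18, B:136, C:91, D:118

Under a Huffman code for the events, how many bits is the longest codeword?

3

Merge the two lowest-weight nodes at each step:
combine A(18), C(91) → 109
combine 109, D(118) → 227
combine B(136), 227 → 363
The first pair merged (A, C) ends up deepest, at depth 3.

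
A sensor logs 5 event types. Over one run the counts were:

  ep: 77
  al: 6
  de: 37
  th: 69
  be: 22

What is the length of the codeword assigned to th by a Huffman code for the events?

2

Huffman merges, smallest pair first:
al(6) + be(22) → 28
28 + de(37) → 65
65 + th(69) → 134
ep(77) + 134 → 211
th's leaf is at depth 2, giving a 2-bit codeword.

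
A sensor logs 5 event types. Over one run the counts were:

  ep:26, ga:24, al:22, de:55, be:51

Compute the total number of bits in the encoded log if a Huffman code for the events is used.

402

Merge the two smallest weights repeatedly:
al(22) + ga(24) → 46
ep(26) + 46 → 72
be(51) + de(55) → 106
72 + 106 → 178
The encoded length is the sum of every internal node's weight: 46 + 72 + 106 + 178 = 402 bits.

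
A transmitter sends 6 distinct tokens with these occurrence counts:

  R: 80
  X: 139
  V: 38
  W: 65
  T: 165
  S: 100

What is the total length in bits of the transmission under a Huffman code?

1457

Greedily combine the two least-frequent nodes:
combine V(38), W(65) → 103
combine R(80), S(100) → 180
combine 103, X(139) → 242
combine T(165), 180 → 345
combine 242, 345 → 587
Each symbol's bit-cost is frequency × depth; summing gives 1457 bits (equivalently 103 + 180 + 242 + 345 + 587).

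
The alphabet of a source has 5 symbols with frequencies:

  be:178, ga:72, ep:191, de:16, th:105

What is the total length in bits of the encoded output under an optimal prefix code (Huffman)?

1212

Build the Huffman tree bottom-up:
merge de(16) and ga(72): 88
merge 88 and th(105): 193
merge be(178) and ep(191): 369
merge 193 and 369: 562
The encoded length is the sum of every internal node's weight: 88 + 193 + 369 + 562 = 1212 bits.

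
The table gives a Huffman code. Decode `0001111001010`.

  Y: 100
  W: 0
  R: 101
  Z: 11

Read left to right; each codeword is recognised as soon as it completes (prefix code):
  0→W | 0→W | 0→W | 11→Z | 11→Z | 0→W | 0→W | 101→R | 0→W
Decoded message: WWWZZWWRW

WWWZZWWRW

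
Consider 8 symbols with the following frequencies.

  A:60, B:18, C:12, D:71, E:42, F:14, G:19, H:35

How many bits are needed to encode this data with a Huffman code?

Build the Huffman tree bottom-up:
C(12) + F(14) → 26
B(18) + G(19) → 37
26 + H(35) → 61
37 + E(42) → 79
A(60) + 61 → 121
D(71) + 79 → 150
121 + 150 → 271
The encoded length is the sum of every internal node's weight: 26 + 37 + 61 + 79 + 121 + 150 + 271 = 745 bits.

745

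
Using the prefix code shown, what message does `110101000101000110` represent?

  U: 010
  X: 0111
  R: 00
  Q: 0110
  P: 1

PPUPRUPRQ

Read left to right; each codeword is recognised as soon as it completes (prefix code):
  1→P | 1→P | 010→U | 1→P | 00→R | 010→U | 1→P | 00→R | 0110→Q
Decoded message: PPUPRUPRQ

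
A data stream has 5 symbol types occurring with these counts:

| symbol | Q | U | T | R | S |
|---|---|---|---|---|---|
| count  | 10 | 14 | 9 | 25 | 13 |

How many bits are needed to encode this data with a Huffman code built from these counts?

161

Greedily combine the two least-frequent nodes:
T(9) + Q(10) → 19
S(13) + U(14) → 27
19 + R(25) → 44
27 + 44 → 71
Each symbol's bit-cost is frequency × depth; summing gives 161 bits (equivalently 19 + 27 + 44 + 71).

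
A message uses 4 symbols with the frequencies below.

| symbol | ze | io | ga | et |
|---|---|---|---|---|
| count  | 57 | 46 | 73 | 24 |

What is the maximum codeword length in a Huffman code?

Merge the two lowest-weight nodes at each step:
merge et(24) and io(46): 70
merge ze(57) and 70: 127
merge ga(73) and 127: 200
Maximum depth reached is 3.

3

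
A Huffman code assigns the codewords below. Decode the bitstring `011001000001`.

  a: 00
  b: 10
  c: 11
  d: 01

Read left to right; each codeword is recognised as soon as it completes (prefix code):
  01→d | 10→b | 01→d | 00→a | 00→a | 01→d
Decoded message: dbdaad

dbdaad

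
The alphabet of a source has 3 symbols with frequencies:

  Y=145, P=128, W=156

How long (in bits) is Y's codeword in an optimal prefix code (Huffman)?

Huffman merges, smallest pair first:
P(128) + Y(145) → 273
W(156) + 273 → 429
The subtree containing Y is merged 2 times, so code length = 2.

2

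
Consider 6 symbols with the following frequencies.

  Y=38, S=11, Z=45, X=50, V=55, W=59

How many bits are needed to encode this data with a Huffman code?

Merge the two smallest weights repeatedly:
S(11) + Y(38) → 49
Z(45) + 49 → 94
X(50) + V(55) → 105
W(59) + 94 → 153
105 + 153 → 258
The encoded length is the sum of every internal node's weight: 49 + 94 + 105 + 153 + 258 = 659 bits.

659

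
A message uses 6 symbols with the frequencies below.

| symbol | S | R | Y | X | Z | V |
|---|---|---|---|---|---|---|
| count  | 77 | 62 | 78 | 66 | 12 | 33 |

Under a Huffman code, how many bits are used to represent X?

Build the tree from the bottom:
combine Z(12), V(33) → 45
combine 45, R(62) → 107
combine X(66), S(77) → 143
combine Y(78), 107 → 185
combine 143, 185 → 328
X sits 2 levels below the root, so its codeword is 2 bits.

2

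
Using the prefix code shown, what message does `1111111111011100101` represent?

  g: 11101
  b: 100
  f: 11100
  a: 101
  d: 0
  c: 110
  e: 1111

eecfa

Read left to right; each codeword is recognised as soon as it completes (prefix code):
  1111→e | 1111→e | 110→c | 11100→f | 101→a
Decoded message: eecfa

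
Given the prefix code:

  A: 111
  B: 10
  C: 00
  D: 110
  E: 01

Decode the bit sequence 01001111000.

Read left to right; each codeword is recognised as soon as it completes (prefix code):
  01→E | 00→C | 111→A | 10→B | 00→C
Decoded message: ECABC

ECABC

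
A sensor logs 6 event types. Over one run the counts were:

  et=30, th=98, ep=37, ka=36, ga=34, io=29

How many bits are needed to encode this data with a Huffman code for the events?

655

Build the Huffman tree bottom-up:
merge io(29) and et(30): 59
merge ga(34) and ka(36): 70
merge ep(37) and 59: 96
merge 70 and 96: 166
merge th(98) and 166: 264
Total encoded bits = sum of merged weights = 59 + 70 + 96 + 166 + 264 = 655.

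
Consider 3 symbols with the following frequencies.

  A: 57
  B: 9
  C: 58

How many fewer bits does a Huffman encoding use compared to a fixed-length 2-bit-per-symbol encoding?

58

Fixed-length: 2 bits × 124 symbols = 248 bits.
Huffman merges:
combine B(9), A(57) → 66
combine C(58), 66 → 124
Huffman total = 66 + 124 = 190 bits.
Saving = 248 − 190 = 58 bits.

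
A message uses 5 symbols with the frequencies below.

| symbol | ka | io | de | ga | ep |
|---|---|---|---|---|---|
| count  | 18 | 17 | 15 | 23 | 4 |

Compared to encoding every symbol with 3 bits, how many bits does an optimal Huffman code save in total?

Fixed-length: 3 bits × 77 symbols = 231 bits.
Huffman merges:
merge ep(4) and de(15): 19
merge io(17) and ka(18): 35
merge 19 and ga(23): 42
merge 35 and 42: 77
Huffman total = 19 + 35 + 42 + 77 = 173 bits.
Saving = 231 − 173 = 58 bits.

58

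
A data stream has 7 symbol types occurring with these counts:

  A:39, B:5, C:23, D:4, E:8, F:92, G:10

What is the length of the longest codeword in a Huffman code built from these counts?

6

Merge the two lowest-weight nodes at each step:
combine D(4), B(5) → 9
combine E(8), 9 → 17
combine G(10), 17 → 27
combine C(23), 27 → 50
combine A(39), 50 → 89
combine 89, F(92) → 181
The rarest symbols sit at the bottom; the longest codeword is 6 bits.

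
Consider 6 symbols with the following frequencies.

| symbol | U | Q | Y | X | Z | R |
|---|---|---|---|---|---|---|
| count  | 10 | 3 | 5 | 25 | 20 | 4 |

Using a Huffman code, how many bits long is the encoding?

Build the Huffman tree bottom-up:
Q(3) + R(4) → 7
Y(5) + 7 → 12
U(10) + 12 → 22
Z(20) + 22 → 42
X(25) + 42 → 67
Total encoded bits = sum of merged weights = 7 + 12 + 22 + 42 + 67 = 150.

150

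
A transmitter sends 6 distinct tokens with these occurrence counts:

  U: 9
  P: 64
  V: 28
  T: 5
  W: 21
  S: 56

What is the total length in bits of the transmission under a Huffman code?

Build the Huffman tree bottom-up:
T(5) + U(9) → 14
14 + W(21) → 35
V(28) + 35 → 63
S(56) + 63 → 119
P(64) + 119 → 183
The encoded length is the sum of every internal node's weight: 14 + 35 + 63 + 119 + 183 = 414 bits.

414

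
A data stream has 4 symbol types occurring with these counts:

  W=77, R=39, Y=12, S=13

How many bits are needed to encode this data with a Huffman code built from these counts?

230

Merge the two smallest weights repeatedly:
merge Y(12) and S(13): 25
merge 25 and R(39): 64
merge 64 and W(77): 141
Each symbol's bit-cost is frequency × depth; summing gives 230 bits (equivalently 25 + 64 + 141).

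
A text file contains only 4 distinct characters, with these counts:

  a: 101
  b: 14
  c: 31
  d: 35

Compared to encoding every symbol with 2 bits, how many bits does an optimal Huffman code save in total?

56

Fixed-length: 2 bits × 181 symbols = 362 bits.
Huffman merges:
b(14) + c(31) → 45
d(35) + 45 → 80
80 + a(101) → 181
Huffman total = 45 + 80 + 181 = 306 bits.
Saving = 362 − 306 = 56 bits.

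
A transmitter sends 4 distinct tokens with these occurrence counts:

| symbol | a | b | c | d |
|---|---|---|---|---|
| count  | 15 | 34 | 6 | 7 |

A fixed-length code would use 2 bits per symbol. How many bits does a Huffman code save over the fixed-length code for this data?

Fixed-length: 2 bits × 62 symbols = 124 bits.
Huffman merges:
combine c(6), d(7) → 13
combine 13, a(15) → 28
combine 28, b(34) → 62
Huffman total = 13 + 28 + 62 = 103 bits.
Saving = 124 − 103 = 21 bits.

21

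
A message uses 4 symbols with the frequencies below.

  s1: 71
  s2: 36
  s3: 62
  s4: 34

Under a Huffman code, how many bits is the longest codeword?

Merge the two lowest-weight nodes at each step:
s4(34) + s2(36) → 70
s3(62) + 70 → 132
s1(71) + 132 → 203
The first pair merged (s4, s2) ends up deepest, at depth 3.

3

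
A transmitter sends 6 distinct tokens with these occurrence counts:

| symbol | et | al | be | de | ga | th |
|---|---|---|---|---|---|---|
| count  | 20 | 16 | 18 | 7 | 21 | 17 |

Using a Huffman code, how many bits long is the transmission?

Merge the two smallest weights repeatedly:
de(7) + al(16) → 23
th(17) + be(18) → 35
et(20) + ga(21) → 41
23 + 35 → 58
41 + 58 → 99
Each symbol's bit-cost is frequency × depth; summing gives 256 bits (equivalently 23 + 35 + 41 + 58 + 99).

256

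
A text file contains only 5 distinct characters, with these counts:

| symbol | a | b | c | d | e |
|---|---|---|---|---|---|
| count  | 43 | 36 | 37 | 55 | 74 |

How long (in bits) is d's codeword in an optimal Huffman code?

2

Huffman merges, smallest pair first:
b(36) + c(37) → 73
a(43) + d(55) → 98
73 + e(74) → 147
98 + 147 → 245
d's leaf is at depth 2, giving a 2-bit codeword.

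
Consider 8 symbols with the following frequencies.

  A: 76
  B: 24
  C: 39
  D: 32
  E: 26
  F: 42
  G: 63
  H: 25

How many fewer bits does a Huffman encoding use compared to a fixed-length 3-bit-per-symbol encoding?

Fixed-length: 3 bits × 327 symbols = 981 bits.
Huffman merges:
combine B(24), H(25) → 49
combine E(26), D(32) → 58
combine C(39), F(42) → 81
combine 49, 58 → 107
combine G(63), A(76) → 139
combine 81, 107 → 188
combine 139, 188 → 327
Huffman total = 49 + 58 + 81 + 107 + 139 + 188 + 327 = 949 bits.
Saving = 981 − 949 = 32 bits.

32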